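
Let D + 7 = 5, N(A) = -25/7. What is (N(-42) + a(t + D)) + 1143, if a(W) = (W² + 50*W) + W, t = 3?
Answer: 8340/7 ≈ 1191.4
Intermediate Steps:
N(A) = -25/7 (N(A) = -25*⅐ = -25/7)
D = -2 (D = -7 + 5 = -2)
a(W) = W² + 51*W
(N(-42) + a(t + D)) + 1143 = (-25/7 + (3 - 2)*(51 + (3 - 2))) + 1143 = (-25/7 + 1*(51 + 1)) + 1143 = (-25/7 + 1*52) + 1143 = (-25/7 + 52) + 1143 = 339/7 + 1143 = 8340/7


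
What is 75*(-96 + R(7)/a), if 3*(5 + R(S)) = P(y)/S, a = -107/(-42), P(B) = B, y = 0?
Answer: -786150/107 ≈ -7347.2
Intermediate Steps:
a = 107/42 (a = -107*(-1/42) = 107/42 ≈ 2.5476)
R(S) = -5 (R(S) = -5 + (0/S)/3 = -5 + (1/3)*0 = -5 + 0 = -5)
75*(-96 + R(7)/a) = 75*(-96 - 5/107/42) = 75*(-96 - 5*42/107) = 75*(-96 - 210/107) = 75*(-10482/107) = -786150/107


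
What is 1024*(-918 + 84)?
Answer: -854016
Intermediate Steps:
1024*(-918 + 84) = 1024*(-834) = -854016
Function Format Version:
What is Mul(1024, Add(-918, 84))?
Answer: -854016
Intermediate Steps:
Mul(1024, Add(-918, 84)) = Mul(1024, -834) = -854016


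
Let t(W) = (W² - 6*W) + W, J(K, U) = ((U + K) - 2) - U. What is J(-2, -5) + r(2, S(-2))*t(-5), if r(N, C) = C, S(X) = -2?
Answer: -104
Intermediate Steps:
J(K, U) = -2 + K (J(K, U) = ((K + U) - 2) - U = (-2 + K + U) - U = -2 + K)
t(W) = W² - 5*W
J(-2, -5) + r(2, S(-2))*t(-5) = (-2 - 2) - (-10)*(-5 - 5) = -4 - (-10)*(-10) = -4 - 2*50 = -4 - 100 = -104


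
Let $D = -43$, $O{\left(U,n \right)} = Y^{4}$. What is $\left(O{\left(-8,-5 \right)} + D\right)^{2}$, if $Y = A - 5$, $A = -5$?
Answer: $99141849$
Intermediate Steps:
$Y = -10$ ($Y = -5 - 5 = -10$)
$O{\left(U,n \right)} = 10000$ ($O{\left(U,n \right)} = \left(-10\right)^{4} = 10000$)
$\left(O{\left(-8,-5 \right)} + D\right)^{2} = \left(10000 - 43\right)^{2} = 9957^{2} = 99141849$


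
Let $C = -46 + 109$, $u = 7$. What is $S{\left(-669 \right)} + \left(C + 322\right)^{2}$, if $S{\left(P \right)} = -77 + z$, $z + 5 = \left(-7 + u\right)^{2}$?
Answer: $148143$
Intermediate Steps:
$C = 63$
$z = -5$ ($z = -5 + \left(-7 + 7\right)^{2} = -5 + 0^{2} = -5 + 0 = -5$)
$S{\left(P \right)} = -82$ ($S{\left(P \right)} = -77 - 5 = -82$)
$S{\left(-669 \right)} + \left(C + 322\right)^{2} = -82 + \left(63 + 322\right)^{2} = -82 + 385^{2} = -82 + 148225 = 148143$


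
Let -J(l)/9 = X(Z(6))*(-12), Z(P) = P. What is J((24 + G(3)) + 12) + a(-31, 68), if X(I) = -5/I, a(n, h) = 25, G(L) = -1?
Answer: -65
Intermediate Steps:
J(l) = -90 (J(l) = -9*(-5/6)*(-12) = -9*(-5*⅙)*(-12) = -(-15)*(-12)/2 = -9*10 = -90)
J((24 + G(3)) + 12) + a(-31, 68) = -90 + 25 = -65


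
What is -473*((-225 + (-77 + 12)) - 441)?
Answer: 345763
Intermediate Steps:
-473*((-225 + (-77 + 12)) - 441) = -473*((-225 - 65) - 441) = -473*(-290 - 441) = -473*(-731) = 345763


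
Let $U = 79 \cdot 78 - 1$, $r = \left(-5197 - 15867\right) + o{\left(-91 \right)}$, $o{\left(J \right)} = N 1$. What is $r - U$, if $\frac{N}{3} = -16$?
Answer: $-27273$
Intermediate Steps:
$N = -48$ ($N = 3 \left(-16\right) = -48$)
$o{\left(J \right)} = -48$ ($o{\left(J \right)} = \left(-48\right) 1 = -48$)
$r = -21112$ ($r = \left(-5197 - 15867\right) - 48 = -21064 - 48 = -21112$)
$U = 6161$ ($U = 6162 - 1 = 6161$)
$r - U = -21112 - 6161 = -27273$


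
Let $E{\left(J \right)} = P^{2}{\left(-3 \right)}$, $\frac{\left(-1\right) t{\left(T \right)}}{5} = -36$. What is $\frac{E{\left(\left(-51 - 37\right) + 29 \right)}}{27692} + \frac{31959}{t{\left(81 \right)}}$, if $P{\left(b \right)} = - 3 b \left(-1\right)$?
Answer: $\frac{12291989}{69230} \approx 177.55$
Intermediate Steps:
$P{\left(b \right)} = 3 b$
$t{\left(T \right)} = 180$ ($t{\left(T \right)} = \left(-5\right) \left(-36\right) = 180$)
$E{\left(J \right)} = 81$ ($E{\left(J \right)} = \left(3 \left(-3\right)\right)^{2} = \left(-9\right)^{2} = 81$)
$\frac{E{\left(\left(-51 - 37\right) + 29 \right)}}{27692} + \frac{31959}{t{\left(81 \right)}} = \frac{81}{27692} + \frac{31959}{180} = 81 \cdot \frac{1}{27692} + 31959 \cdot \frac{1}{180} = \frac{81}{27692} + \frac{3551}{20} = \frac{12291989}{69230}$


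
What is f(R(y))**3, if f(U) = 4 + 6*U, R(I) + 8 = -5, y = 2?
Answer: -405224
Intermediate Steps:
R(I) = -13 (R(I) = -8 - 5 = -13)
f(R(y))**3 = (4 + 6*(-13))**3 = (4 - 78)**3 = (-74)**3 = -405224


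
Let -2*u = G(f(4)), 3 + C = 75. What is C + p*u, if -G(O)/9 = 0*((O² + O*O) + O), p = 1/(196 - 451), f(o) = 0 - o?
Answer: 72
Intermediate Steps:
f(o) = -o
C = 72 (C = -3 + 75 = 72)
p = -1/255 (p = 1/(-255) = -1/255 ≈ -0.0039216)
G(O) = 0 (G(O) = -0*((O² + O*O) + O) = -0*((O² + O²) + O) = -0*(2*O² + O) = -0*(O + 2*O²) = -9*0 = 0)
u = 0 (u = -½*0 = 0)
C + p*u = 72 - 1/255*0 = 72 + 0 = 72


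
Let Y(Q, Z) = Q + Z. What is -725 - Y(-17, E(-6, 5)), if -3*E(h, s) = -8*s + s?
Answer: -2159/3 ≈ -719.67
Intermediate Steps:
E(h, s) = 7*s/3 (E(h, s) = -(-8*s + s)/3 = -(-7)*s/3 = 7*s/3)
-725 - Y(-17, E(-6, 5)) = -725 - (-17 + (7/3)*5) = -725 - (-17 + 35/3) = -725 - 1*(-16/3) = -725 + 16/3 = -2159/3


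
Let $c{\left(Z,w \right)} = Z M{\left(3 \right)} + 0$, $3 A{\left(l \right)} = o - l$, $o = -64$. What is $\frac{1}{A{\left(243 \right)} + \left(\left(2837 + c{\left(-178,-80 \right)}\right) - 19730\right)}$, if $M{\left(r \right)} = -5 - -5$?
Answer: $- \frac{3}{50986} \approx -5.884 \cdot 10^{-5}$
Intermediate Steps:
$M{\left(r \right)} = 0$ ($M{\left(r \right)} = -5 + 5 = 0$)
$A{\left(l \right)} = - \frac{64}{3} - \frac{l}{3}$ ($A{\left(l \right)} = \frac{-64 - l}{3} = - \frac{64}{3} - \frac{l}{3}$)
$c{\left(Z,w \right)} = 0$ ($c{\left(Z,w \right)} = Z 0 + 0 = 0 + 0 = 0$)
$\frac{1}{A{\left(243 \right)} + \left(\left(2837 + c{\left(-178,-80 \right)}\right) - 19730\right)} = \frac{1}{\left(- \frac{64}{3} - 81\right) + \left(\left(2837 + 0\right) - 19730\right)} = \frac{1}{\left(- \frac{64}{3} - 81\right) + \left(2837 - 19730\right)} = \frac{1}{- \frac{307}{3} - 16893} = \frac{1}{- \frac{50986}{3}} = - \frac{3}{50986}$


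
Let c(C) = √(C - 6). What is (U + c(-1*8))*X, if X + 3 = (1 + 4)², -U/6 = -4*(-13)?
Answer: -6864 + 22*I*√14 ≈ -6864.0 + 82.316*I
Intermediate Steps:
U = -312 (U = -(-24)*(-13) = -6*52 = -312)
c(C) = √(-6 + C)
X = 22 (X = -3 + (1 + 4)² = -3 + 5² = -3 + 25 = 22)
(U + c(-1*8))*X = (-312 + √(-6 - 1*8))*22 = (-312 + √(-6 - 8))*22 = (-312 + √(-14))*22 = (-312 + I*√14)*22 = -6864 + 22*I*√14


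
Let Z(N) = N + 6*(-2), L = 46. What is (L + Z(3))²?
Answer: 1369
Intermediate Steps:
Z(N) = -12 + N (Z(N) = N - 12 = -12 + N)
(L + Z(3))² = (46 + (-12 + 3))² = (46 - 9)² = 37² = 1369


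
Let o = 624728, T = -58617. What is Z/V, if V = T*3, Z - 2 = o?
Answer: -624730/175851 ≈ -3.5526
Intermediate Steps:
Z = 624730 (Z = 2 + 624728 = 624730)
V = -175851 (V = -58617*3 = -175851)
Z/V = 624730/(-175851) = 624730*(-1/175851) = -624730/175851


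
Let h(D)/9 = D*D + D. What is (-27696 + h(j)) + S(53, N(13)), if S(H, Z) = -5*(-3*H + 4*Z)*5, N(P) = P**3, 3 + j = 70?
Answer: -202417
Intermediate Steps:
j = 67 (j = -3 + 70 = 67)
S(H, Z) = -100*Z + 75*H (S(H, Z) = (-20*Z + 15*H)*5 = -100*Z + 75*H)
h(D) = 9*D + 9*D**2 (h(D) = 9*(D*D + D) = 9*(D**2 + D) = 9*(D + D**2) = 9*D + 9*D**2)
(-27696 + h(j)) + S(53, N(13)) = (-27696 + 9*67*(1 + 67)) + (-100*13**3 + 75*53) = (-27696 + 9*67*68) + (-100*2197 + 3975) = (-27696 + 41004) + (-219700 + 3975) = 13308 - 215725 = -202417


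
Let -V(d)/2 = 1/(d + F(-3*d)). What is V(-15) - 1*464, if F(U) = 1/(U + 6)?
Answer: -177197/382 ≈ -463.87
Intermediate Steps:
F(U) = 1/(6 + U)
V(d) = -2/(d + 1/(6 - 3*d))
V(-15) - 1*464 = 6*(2 - 1*(-15))/(-1 + 3*(-15)*(-2 - 15)) - 1*464 = 6*(2 + 15)/(-1 + 3*(-15)*(-17)) - 464 = 6*17/(-1 + 765) - 464 = 6*17/764 - 464 = 6*(1/764)*17 - 464 = 51/382 - 464 = -177197/382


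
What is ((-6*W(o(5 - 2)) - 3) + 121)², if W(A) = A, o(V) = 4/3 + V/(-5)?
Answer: 322624/25 ≈ 12905.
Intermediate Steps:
o(V) = 4/3 - V/5 (o(V) = 4*(⅓) + V*(-⅕) = 4/3 - V/5)
((-6*W(o(5 - 2)) - 3) + 121)² = ((-6*(4/3 - (5 - 2)/5) - 3) + 121)² = ((-6*(4/3 - ⅕*3) - 3) + 121)² = ((-6*(4/3 - ⅗) - 3) + 121)² = ((-6*11/15 - 3) + 121)² = ((-22/5 - 3) + 121)² = (-37/5 + 121)² = (568/5)² = 322624/25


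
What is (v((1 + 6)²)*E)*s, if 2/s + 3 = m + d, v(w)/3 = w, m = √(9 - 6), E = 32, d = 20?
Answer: 79968/143 - 4704*√3/143 ≈ 502.24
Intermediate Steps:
m = √3 ≈ 1.7320
v(w) = 3*w
s = 2/(17 + √3) (s = 2/(-3 + (√3 + 20)) = 2/(-3 + (20 + √3)) = 2/(17 + √3) ≈ 0.10677)
(v((1 + 6)²)*E)*s = ((3*(1 + 6)²)*32)*(17/143 - √3/143) = ((3*7²)*32)*(17/143 - √3/143) = ((3*49)*32)*(17/143 - √3/143) = (147*32)*(17/143 - √3/143) = 4704*(17/143 - √3/143) = 79968/143 - 4704*√3/143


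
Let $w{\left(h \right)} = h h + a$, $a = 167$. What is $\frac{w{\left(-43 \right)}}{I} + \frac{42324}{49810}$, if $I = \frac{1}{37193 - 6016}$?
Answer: $\frac{1565349802122}{24905} \approx 6.2853 \cdot 10^{7}$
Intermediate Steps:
$w{\left(h \right)} = 167 + h^{2}$ ($w{\left(h \right)} = h h + 167 = h^{2} + 167 = 167 + h^{2}$)
$I = \frac{1}{31177} \approx 3.2075 \cdot 10^{-5}$
$\frac{w{\left(-43 \right)}}{I} + \frac{42324}{49810} = \left(167 + \left(-43\right)^{2}\right) \frac{1}{\frac{1}{31177}} + \frac{42324}{49810} = \left(167 + 1849\right) 31177 + 42324 \cdot \frac{1}{49810} = 2016 \cdot 31177 + \frac{21162}{24905} = 62852832 + \frac{21162}{24905} = \frac{1565349802122}{24905}$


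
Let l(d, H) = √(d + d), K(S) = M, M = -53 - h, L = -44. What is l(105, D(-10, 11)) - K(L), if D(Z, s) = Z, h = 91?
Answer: 144 + √210 ≈ 158.49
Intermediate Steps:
M = -144 (M = -53 - 1*91 = -53 - 91 = -144)
K(S) = -144
l(d, H) = √2*√d (l(d, H) = √(2*d) = √2*√d)
l(105, D(-10, 11)) - K(L) = √2*√105 - 1*(-144) = √210 + 144 = 144 + √210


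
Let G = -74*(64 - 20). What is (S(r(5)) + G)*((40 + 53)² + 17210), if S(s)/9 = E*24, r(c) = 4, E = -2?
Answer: -95367992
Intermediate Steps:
G = -3256 (G = -74*44 = -3256)
S(s) = -432 (S(s) = 9*(-2*24) = 9*(-48) = -432)
(S(r(5)) + G)*((40 + 53)² + 17210) = (-432 - 3256)*((40 + 53)² + 17210) = -3688*(93² + 17210) = -3688*(8649 + 17210) = -3688*25859 = -95367992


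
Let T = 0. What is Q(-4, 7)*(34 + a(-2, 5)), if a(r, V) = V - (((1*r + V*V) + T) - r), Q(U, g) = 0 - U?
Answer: 56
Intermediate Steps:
Q(U, g) = -U
a(r, V) = V - V**2 (a(r, V) = V - (((1*r + V*V) + 0) - r) = V - (((r + V**2) + 0) - r) = V - ((r + V**2) - r) = V - V**2)
Q(-4, 7)*(34 + a(-2, 5)) = (-1*(-4))*(34 + 5*(1 - 1*5)) = 4*(34 + 5*(1 - 5)) = 4*(34 + 5*(-4)) = 4*(34 - 20) = 4*14 = 56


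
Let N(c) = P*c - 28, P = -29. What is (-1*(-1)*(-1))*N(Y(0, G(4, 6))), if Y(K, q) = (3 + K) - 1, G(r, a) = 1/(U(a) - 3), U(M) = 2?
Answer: 86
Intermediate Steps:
G(r, a) = -1 (G(r, a) = 1/(2 - 3) = 1/(-1) = -1)
Y(K, q) = 2 + K
N(c) = -28 - 29*c (N(c) = -29*c - 28 = -28 - 29*c)
(-1*(-1)*(-1))*N(Y(0, G(4, 6))) = (-1*(-1)*(-1))*(-28 - 29*(2 + 0)) = (1*(-1))*(-28 - 29*2) = -(-28 - 58) = -1*(-86) = 86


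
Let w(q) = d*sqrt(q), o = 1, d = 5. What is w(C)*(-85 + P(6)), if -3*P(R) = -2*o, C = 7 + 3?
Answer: -1265*sqrt(10)/3 ≈ -1333.4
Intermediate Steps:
C = 10
w(q) = 5*sqrt(q)
P(R) = 2/3 (P(R) = -(-2)/3 = -1/3*(-2) = 2/3)
w(C)*(-85 + P(6)) = (5*sqrt(10))*(-85 + 2/3) = (5*sqrt(10))*(-253/3) = -1265*sqrt(10)/3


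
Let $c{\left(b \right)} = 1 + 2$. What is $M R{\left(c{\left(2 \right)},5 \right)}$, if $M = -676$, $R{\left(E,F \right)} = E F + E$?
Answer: $-12168$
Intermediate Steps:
$c{\left(b \right)} = 3$
$R{\left(E,F \right)} = E + E F$
$M R{\left(c{\left(2 \right)},5 \right)} = - 676 \cdot 3 \left(1 + 5\right) = - 676 \cdot 3 \cdot 6 = \left(-676\right) 18 = -12168$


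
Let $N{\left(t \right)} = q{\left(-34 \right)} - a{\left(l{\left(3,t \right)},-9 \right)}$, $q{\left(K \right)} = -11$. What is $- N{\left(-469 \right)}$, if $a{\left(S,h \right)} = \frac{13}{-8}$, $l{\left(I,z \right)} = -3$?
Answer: $\frac{75}{8} \approx 9.375$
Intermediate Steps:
$a{\left(S,h \right)} = - \frac{13}{8}$ ($a{\left(S,h \right)} = 13 \left(- \frac{1}{8}\right) = - \frac{13}{8}$)
$N{\left(t \right)} = - \frac{75}{8}$ ($N{\left(t \right)} = -11 - - \frac{13}{8} = -11 + \frac{13}{8} = - \frac{75}{8}$)
$- N{\left(-469 \right)} = \left(-1\right) \left(- \frac{75}{8}\right) = \frac{75}{8}$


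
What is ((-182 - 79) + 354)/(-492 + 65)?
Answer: -93/427 ≈ -0.21780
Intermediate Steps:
((-182 - 79) + 354)/(-492 + 65) = (-261 + 354)/(-427) = 93*(-1/427) = -93/427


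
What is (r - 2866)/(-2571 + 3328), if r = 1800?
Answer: -1066/757 ≈ -1.4082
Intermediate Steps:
(r - 2866)/(-2571 + 3328) = (1800 - 2866)/(-2571 + 3328) = -1066/757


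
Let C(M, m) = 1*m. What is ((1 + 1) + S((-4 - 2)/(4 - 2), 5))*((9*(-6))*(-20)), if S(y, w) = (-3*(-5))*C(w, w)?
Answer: 83160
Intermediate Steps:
C(M, m) = m
S(y, w) = 15*w (S(y, w) = (-3*(-5))*w = 15*w)
((1 + 1) + S((-4 - 2)/(4 - 2), 5))*((9*(-6))*(-20)) = ((1 + 1) + 15*5)*((9*(-6))*(-20)) = (2 + 75)*(-54*(-20)) = 77*1080 = 83160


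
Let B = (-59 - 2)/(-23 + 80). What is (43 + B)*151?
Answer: 360890/57 ≈ 6331.4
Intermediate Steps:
B = -61/57 ≈ -1.0702
(43 + B)*151 = (43 - 61/57)*151 = (2390/57)*151 = 360890/57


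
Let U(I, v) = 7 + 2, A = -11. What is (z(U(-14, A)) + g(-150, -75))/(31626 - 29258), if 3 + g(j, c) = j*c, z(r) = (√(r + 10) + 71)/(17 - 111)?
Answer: 1057147/222592 - √19/222592 ≈ 4.7492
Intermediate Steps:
U(I, v) = 9
z(r) = -71/94 - √(10 + r)/94 (z(r) = (√(10 + r) + 71)/(-94) = (71 + √(10 + r))*(-1/94) = -71/94 - √(10 + r)/94)
g(j, c) = -3 + c*j (g(j, c) = -3 + j*c = -3 + c*j)
(z(U(-14, A)) + g(-150, -75))/(31626 - 29258) = ((-71/94 - √(10 + 9)/94) + (-3 - 75*(-150)))/(31626 - 29258) = ((-71/94 - √19/94) + (-3 + 11250))/2368 = ((-71/94 - √19/94) + 11247)*(1/2368) = (1057147/94 - √19/94)*(1/2368) = 1057147/222592 - √19/222592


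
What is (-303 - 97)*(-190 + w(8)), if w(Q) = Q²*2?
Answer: 24800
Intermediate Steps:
w(Q) = 2*Q²
(-303 - 97)*(-190 + w(8)) = (-303 - 97)*(-190 + 2*8²) = -400*(-190 + 2*64) = -400*(-190 + 128) = -400*(-62) = 24800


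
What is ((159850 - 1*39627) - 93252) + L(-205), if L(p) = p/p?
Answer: 26972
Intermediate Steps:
L(p) = 1
((159850 - 1*39627) - 93252) + L(-205) = ((159850 - 1*39627) - 93252) + 1 = ((159850 - 39627) - 93252) + 1 = (120223 - 93252) + 1 = 26971 + 1 = 26972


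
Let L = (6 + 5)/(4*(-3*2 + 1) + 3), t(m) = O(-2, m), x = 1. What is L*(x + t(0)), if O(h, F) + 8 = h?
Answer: 99/17 ≈ 5.8235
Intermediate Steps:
O(h, F) = -8 + h
t(m) = -10 (t(m) = -8 - 2 = -10)
L = -11/17 (L = 11/(4*(-6 + 1) + 3) = 11/(4*(-5) + 3) = 11/(-20 + 3) = 11/(-17) = 11*(-1/17) = -11/17 ≈ -0.64706)
L*(x + t(0)) = -11*(1 - 10)/17 = -11/17*(-9) = 99/17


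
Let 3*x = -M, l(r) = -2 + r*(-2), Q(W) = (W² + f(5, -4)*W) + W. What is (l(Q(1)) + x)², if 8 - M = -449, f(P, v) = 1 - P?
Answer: 203401/9 ≈ 22600.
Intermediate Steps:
Q(W) = W² - 3*W (Q(W) = (W² + (1 - 1*5)*W) + W = (W² + (1 - 5)*W) + W = (W² - 4*W) + W = W² - 3*W)
l(r) = -2 - 2*r
M = 457 (M = 8 - 1*(-449) = 8 + 449 = 457)
x = -457/3 (x = (-1*457)/3 = (⅓)*(-457) = -457/3 ≈ -152.33)
(l(Q(1)) + x)² = ((-2 - 2*(-3 + 1)) - 457/3)² = ((-2 - 2*(-2)) - 457/3)² = ((-2 + 4) - 457/3)² = (2 - 457/3)² = (-451/3)² = 203401/9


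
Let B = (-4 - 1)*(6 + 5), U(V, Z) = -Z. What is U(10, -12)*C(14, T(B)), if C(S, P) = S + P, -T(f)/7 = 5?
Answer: -252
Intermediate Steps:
B = -55 (B = -5*11 = -55)
T(f) = -35 (T(f) = -7*5 = -35)
C(S, P) = P + S
U(10, -12)*C(14, T(B)) = (-1*(-12))*(-35 + 14) = 12*(-21) = -252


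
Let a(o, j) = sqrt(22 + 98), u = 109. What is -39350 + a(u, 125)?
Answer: -39350 + 2*sqrt(30) ≈ -39339.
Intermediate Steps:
a(o, j) = 2*sqrt(30) (a(o, j) = sqrt(120) = 2*sqrt(30))
-39350 + a(u, 125) = -39350 + 2*sqrt(30)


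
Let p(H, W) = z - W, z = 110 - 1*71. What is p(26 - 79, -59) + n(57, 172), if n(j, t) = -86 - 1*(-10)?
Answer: 22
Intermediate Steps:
z = 39 (z = 110 - 71 = 39)
p(H, W) = 39 - W
n(j, t) = -76 (n(j, t) = -86 + 10 = -76)
p(26 - 79, -59) + n(57, 172) = (39 - 1*(-59)) - 76 = (39 + 59) - 76 = 98 - 76 = 22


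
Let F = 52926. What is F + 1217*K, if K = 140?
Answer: 223306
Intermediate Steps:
F + 1217*K = 52926 + 1217*140 = 52926 + 170380 = 223306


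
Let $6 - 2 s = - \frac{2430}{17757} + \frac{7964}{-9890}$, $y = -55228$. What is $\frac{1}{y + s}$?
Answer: $- \frac{9756485}{538797288307} \approx -1.8108 \cdot 10^{-5}$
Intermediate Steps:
$s = \frac{33865273}{9756485}$ ($s = 3 - \frac{- \frac{2430}{17757} + \frac{7964}{-9890}}{2} = 3 - \frac{\left(-2430\right) \frac{1}{17757} + 7964 \left(- \frac{1}{9890}\right)}{2} = 3 - \frac{- \frac{270}{1973} - \frac{3982}{4945}}{2} = 3 - - \frac{4595818}{9756485} = 3 + \frac{4595818}{9756485} = \frac{33865273}{9756485} \approx 3.4711$)
$\frac{1}{y + s} = \frac{1}{-55228 + \frac{33865273}{9756485}} = \frac{1}{- \frac{538797288307}{9756485}} = - \frac{9756485}{538797288307}$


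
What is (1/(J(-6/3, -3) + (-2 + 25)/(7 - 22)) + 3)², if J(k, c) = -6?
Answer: 104976/12769 ≈ 8.2212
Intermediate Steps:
(1/(J(-6/3, -3) + (-2 + 25)/(7 - 22)) + 3)² = (1/(-6 + (-2 + 25)/(7 - 22)) + 3)² = (1/(-6 + 23/(-15)) + 3)² = (1/(-6 + 23*(-1/15)) + 3)² = (1/(-6 - 23/15) + 3)² = (1/(-113/15) + 3)² = (-15/113 + 3)² = (324/113)² = 104976/12769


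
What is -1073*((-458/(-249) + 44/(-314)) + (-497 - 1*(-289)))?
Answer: 8653654868/39093 ≈ 2.2136e+5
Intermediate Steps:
-1073*((-458/(-249) + 44/(-314)) + (-497 - 1*(-289))) = -1073*((-458*(-1/249) + 44*(-1/314)) + (-497 + 289)) = -1073*((458/249 - 22/157) - 208) = -1073*(66428/39093 - 208) = -1073*(-8064916/39093) = 8653654868/39093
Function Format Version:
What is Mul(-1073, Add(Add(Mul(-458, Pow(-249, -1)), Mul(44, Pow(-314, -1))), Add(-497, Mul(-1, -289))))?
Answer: Rational(8653654868, 39093) ≈ 2.2136e+5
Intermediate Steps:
Mul(-1073, Add(Add(Mul(-458, Pow(-249, -1)), Mul(44, Pow(-314, -1))), Add(-497, Mul(-1, -289)))) = Mul(-1073, Add(Add(Mul(-458, Rational(-1, 249)), Mul(44, Rational(-1, 314))), Add(-497, 289))) = Mul(-1073, Add(Add(Rational(458, 249), Rational(-22, 157)), -208)) = Mul(-1073, Add(Rational(66428, 39093), -208)) = Mul(-1073, Rational(-8064916, 39093)) = Rational(8653654868, 39093)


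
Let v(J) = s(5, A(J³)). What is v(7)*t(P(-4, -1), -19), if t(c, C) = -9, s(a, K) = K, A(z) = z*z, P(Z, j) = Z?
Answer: -1058841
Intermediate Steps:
A(z) = z²
v(J) = J⁶ (v(J) = (J³)² = J⁶)
v(7)*t(P(-4, -1), -19) = 7⁶*(-9) = 117649*(-9) = -1058841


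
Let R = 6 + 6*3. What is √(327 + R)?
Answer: 3*√39 ≈ 18.735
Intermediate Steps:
R = 24 (R = 6 + 18 = 24)
√(327 + R) = √(327 + 24) = √351 = 3*√39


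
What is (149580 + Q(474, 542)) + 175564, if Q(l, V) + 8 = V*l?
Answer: 582044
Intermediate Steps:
Q(l, V) = -8 + V*l
(149580 + Q(474, 542)) + 175564 = (149580 + (-8 + 542*474)) + 175564 = (149580 + (-8 + 256908)) + 175564 = (149580 + 256900) + 175564 = 406480 + 175564 = 582044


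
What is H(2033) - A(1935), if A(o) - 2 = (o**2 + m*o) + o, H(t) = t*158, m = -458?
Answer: -2538718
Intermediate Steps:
H(t) = 158*t
A(o) = 2 + o**2 - 457*o (A(o) = 2 + ((o**2 - 458*o) + o) = 2 + (o**2 - 457*o) = 2 + o**2 - 457*o)
H(2033) - A(1935) = 158*2033 - (2 + 1935**2 - 457*1935) = 321214 - (2 + 3744225 - 884295) = 321214 - 1*2859932 = 321214 - 2859932 = -2538718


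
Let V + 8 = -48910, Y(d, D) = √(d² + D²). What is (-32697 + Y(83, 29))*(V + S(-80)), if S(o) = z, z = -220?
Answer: 1606665186 - 49138*√7730 ≈ 1.6023e+9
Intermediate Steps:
Y(d, D) = √(D² + d²)
V = -48918 (V = -8 - 48910 = -48918)
S(o) = -220
(-32697 + Y(83, 29))*(V + S(-80)) = (-32697 + √(29² + 83²))*(-48918 - 220) = (-32697 + √(841 + 6889))*(-49138) = (-32697 + √7730)*(-49138) = 1606665186 - 49138*√7730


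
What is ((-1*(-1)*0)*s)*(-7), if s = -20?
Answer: 0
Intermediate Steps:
((-1*(-1)*0)*s)*(-7) = ((-1*(-1)*0)*(-20))*(-7) = ((1*0)*(-20))*(-7) = (0*(-20))*(-7) = 0*(-7) = 0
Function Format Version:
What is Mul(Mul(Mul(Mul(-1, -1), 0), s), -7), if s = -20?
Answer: 0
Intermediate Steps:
Mul(Mul(Mul(Mul(-1, -1), 0), s), -7) = Mul(Mul(Mul(Mul(-1, -1), 0), -20), -7) = Mul(Mul(Mul(1, 0), -20), -7) = Mul(Mul(0, -20), -7) = Mul(0, -7) = 0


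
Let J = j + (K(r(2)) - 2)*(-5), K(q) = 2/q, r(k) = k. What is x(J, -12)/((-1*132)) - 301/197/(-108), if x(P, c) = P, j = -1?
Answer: -3781/234036 ≈ -0.016156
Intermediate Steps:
J = 4 (J = -1 + (2/2 - 2)*(-5) = -1 + (2*(½) - 2)*(-5) = -1 + (1 - 2)*(-5) = -1 - 1*(-5) = -1 + 5 = 4)
x(J, -12)/((-1*132)) - 301/197/(-108) = 4/((-1*132)) - 301/197/(-108) = 4/(-132) - 301*1/197*(-1/108) = 4*(-1/132) - 301/197*(-1/108) = -1/33 + 301/21276 = -3781/234036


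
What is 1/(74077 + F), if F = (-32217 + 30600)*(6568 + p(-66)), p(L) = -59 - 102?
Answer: -1/10286042 ≈ -9.7219e-8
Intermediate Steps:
p(L) = -161
F = -10360119 (F = (-32217 + 30600)*(6568 - 161) = -1617*6407 = -10360119)
1/(74077 + F) = 1/(74077 - 10360119) = 1/(-10286042) = -1/10286042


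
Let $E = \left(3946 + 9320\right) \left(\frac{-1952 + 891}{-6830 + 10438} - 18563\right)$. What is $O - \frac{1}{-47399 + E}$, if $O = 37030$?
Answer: $\frac{1495809132293094}{40394521531} \approx 37030.0$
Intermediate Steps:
$E = - \frac{40386748095}{164}$ ($E = 13266 \left(- \frac{1061}{3608} - 18563\right) = 13266 \left(- \frac{66976365}{3608}\right) = - \frac{40386748095}{164} \approx -2.4626 \cdot 10^{8}$)
$O - \frac{1}{-47399 + E} = 37030 - \frac{1}{-47399 - \frac{40386748095}{164}} = 37030 - \frac{1}{- \frac{40394521531}{164}} = 37030 - - \frac{164}{40394521531} = 37030 + \frac{164}{40394521531} = \frac{1495809132293094}{40394521531}$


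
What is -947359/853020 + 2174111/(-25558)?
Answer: -134198054753/1557248940 ≈ -86.176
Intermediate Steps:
-947359/853020 + 2174111/(-25558) = -947359*1/853020 + 2174111*(-1/25558) = -135337/121860 - 2174111/25558 = -134198054753/1557248940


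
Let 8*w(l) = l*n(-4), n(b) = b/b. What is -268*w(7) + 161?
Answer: -147/2 ≈ -73.500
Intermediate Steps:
n(b) = 1
w(l) = l/8 (w(l) = (l*1)/8 = l/8)
-268*w(7) + 161 = -67*7/2 + 161 = -268*7/8 + 161 = -469/2 + 161 = -147/2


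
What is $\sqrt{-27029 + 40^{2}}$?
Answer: $i \sqrt{25429} \approx 159.46 i$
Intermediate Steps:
$\sqrt{-27029 + 40^{2}} = \sqrt{-27029 + 1600} = \sqrt{-25429} = i \sqrt{25429}$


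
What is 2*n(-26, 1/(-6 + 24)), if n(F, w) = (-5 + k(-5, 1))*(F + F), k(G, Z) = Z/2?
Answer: 468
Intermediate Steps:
k(G, Z) = Z/2 (k(G, Z) = Z*(½) = Z/2)
n(F, w) = -9*F (n(F, w) = (-5 + (½)*1)*(F + F) = (-5 + ½)*(2*F) = -9*F)
2*n(-26, 1/(-6 + 24)) = 2*(-9*(-26)) = 2*234 = 468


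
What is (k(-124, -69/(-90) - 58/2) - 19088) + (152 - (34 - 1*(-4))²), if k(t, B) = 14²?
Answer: -20184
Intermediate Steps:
k(t, B) = 196
(k(-124, -69/(-90) - 58/2) - 19088) + (152 - (34 - 1*(-4))²) = (196 - 19088) + (152 - (34 - 1*(-4))²) = -18892 + (152 - (34 + 4)²) = -18892 + (152 - 1*38²) = -18892 + (152 - 1*1444) = -18892 + (152 - 1444) = -18892 - 1292 = -20184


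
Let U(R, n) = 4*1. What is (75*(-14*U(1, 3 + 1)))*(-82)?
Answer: 344400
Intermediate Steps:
U(R, n) = 4
(75*(-14*U(1, 3 + 1)))*(-82) = (75*(-14*4))*(-82) = (75*(-56))*(-82) = -4200*(-82) = 344400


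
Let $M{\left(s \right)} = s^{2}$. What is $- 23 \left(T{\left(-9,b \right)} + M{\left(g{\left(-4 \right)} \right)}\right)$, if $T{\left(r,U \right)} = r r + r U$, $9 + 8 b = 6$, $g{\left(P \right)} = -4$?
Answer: $- \frac{18469}{8} \approx -2308.6$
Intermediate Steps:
$b = - \frac{3}{8}$ ($b = - \frac{9}{8} + \frac{1}{8} \cdot 6 = - \frac{9}{8} + \frac{3}{4} = - \frac{3}{8} \approx -0.375$)
$T{\left(r,U \right)} = r^{2} + U r$
$- 23 \left(T{\left(-9,b \right)} + M{\left(g{\left(-4 \right)} \right)}\right) = - 23 \left(- 9 \left(- \frac{3}{8} - 9\right) + \left(-4\right)^{2}\right) = - 23 \left(\left(-9\right) \left(- \frac{75}{8}\right) + 16\right) = - 23 \left(\frac{675}{8} + 16\right) = \left(-23\right) \frac{803}{8} = - \frac{18469}{8}$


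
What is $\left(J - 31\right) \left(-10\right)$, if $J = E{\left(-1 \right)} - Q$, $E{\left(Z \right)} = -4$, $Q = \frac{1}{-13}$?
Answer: $\frac{4540}{13} \approx 349.23$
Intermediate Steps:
$Q = - \frac{1}{13} \approx -0.076923$
$J = - \frac{51}{13}$ ($J = -4 - - \frac{1}{13} = -4 + \frac{1}{13} = - \frac{51}{13} \approx -3.9231$)
$\left(J - 31\right) \left(-10\right) = \left(- \frac{51}{13} - 31\right) \left(-10\right) = \left(- \frac{454}{13}\right) \left(-10\right) = \frac{4540}{13}$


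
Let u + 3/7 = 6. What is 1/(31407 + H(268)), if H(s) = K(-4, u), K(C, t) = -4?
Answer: 1/31403 ≈ 3.1844e-5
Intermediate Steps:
u = 39/7 (u = -3/7 + 6 = 39/7 ≈ 5.5714)
H(s) = -4
1/(31407 + H(268)) = 1/(31407 - 4) = 1/31403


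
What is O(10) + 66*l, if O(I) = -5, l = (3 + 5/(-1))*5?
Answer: -665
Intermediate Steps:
l = -10 (l = (3 + 5*(-1))*5 = (3 - 5)*5 = -2*5 = -10)
O(10) + 66*l = -5 + 66*(-10) = -5 - 660 = -665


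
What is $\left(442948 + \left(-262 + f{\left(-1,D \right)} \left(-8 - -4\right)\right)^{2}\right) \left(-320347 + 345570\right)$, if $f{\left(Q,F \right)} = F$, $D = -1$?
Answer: $12851421176$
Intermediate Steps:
$\left(442948 + \left(-262 + f{\left(-1,D \right)} \left(-8 - -4\right)\right)^{2}\right) \left(-320347 + 345570\right) = \left(442948 + \left(-262 - \left(-8 - -4\right)\right)^{2}\right) \left(-320347 + 345570\right) = \left(442948 + \left(-262 - \left(-8 + 4\right)\right)^{2}\right) 25223 = \left(442948 + \left(-262 - -4\right)^{2}\right) 25223 = \left(442948 + \left(-262 + 4\right)^{2}\right) 25223 = \left(442948 + \left(-258\right)^{2}\right) 25223 = \left(442948 + 66564\right) 25223 = 509512 \cdot 25223 = 12851421176$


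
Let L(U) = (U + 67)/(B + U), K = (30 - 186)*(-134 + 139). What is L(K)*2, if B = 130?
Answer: 713/325 ≈ 2.1938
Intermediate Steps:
K = -780 (K = -156*5 = -780)
L(U) = (67 + U)/(130 + U) (L(U) = (U + 67)/(130 + U) = (67 + U)/(130 + U))
L(K)*2 = ((67 - 780)/(130 - 780))*2 = (-713/(-650))*2 = -1/650*(-713)*2 = (713/650)*2 = 713/325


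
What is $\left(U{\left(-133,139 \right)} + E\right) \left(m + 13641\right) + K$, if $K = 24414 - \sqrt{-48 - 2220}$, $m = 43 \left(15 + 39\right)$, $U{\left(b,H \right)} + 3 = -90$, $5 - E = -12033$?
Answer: $190702449 - 18 i \sqrt{7} \approx 1.907 \cdot 10^{8} - 47.624 i$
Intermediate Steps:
$E = 12038$ ($E = 5 - -12033 = 5 + 12033 = 12038$)
$U{\left(b,H \right)} = -93$ ($U{\left(b,H \right)} = -3 - 90 = -93$)
$m = 2322$ ($m = 43 \cdot 54 = 2322$)
$K = 24414 - 18 i \sqrt{7}$ ($K = 24414 - \sqrt{-2268} = 24414 - 18 i \sqrt{7} \approx 24414.0 - 47.624 i$)
$\left(U{\left(-133,139 \right)} + E\right) \left(m + 13641\right) + K = \left(-93 + 12038\right) \left(2322 + 13641\right) + \left(24414 - 18 i \sqrt{7}\right) = 11945 \cdot 15963 + \left(24414 - 18 i \sqrt{7}\right) = 190678035 + \left(24414 - 18 i \sqrt{7}\right) = 190702449 - 18 i \sqrt{7}$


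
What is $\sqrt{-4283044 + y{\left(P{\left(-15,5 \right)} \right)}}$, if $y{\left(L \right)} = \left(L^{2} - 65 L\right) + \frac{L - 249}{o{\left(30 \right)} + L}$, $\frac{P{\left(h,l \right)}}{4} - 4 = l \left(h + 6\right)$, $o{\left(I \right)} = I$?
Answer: $\frac{i \sqrt{76231927186}}{134} \approx 2060.5 i$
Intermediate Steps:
$P{\left(h,l \right)} = 16 + 4 l \left(6 + h\right)$ ($P{\left(h,l \right)} = 16 + 4 l \left(h + 6\right) = 16 + 4 l \left(6 + h\right)$)
$y{\left(L \right)} = L^{2} - 65 L + \frac{-249 + L}{30 + L}$ ($y{\left(L \right)} = \left(L^{2} - 65 L\right) + \frac{L - 249}{30 + L} = \left(L^{2} - 65 L\right) + \frac{-249 + L}{30 + L} = L^{2} - 65 L + \frac{-249 + L}{30 + L}$)
$\sqrt{-4283044 + y{\left(P{\left(-15,5 \right)} \right)}} = \sqrt{-4283044 + \frac{-249 + \left(16 + 24 \cdot 5 + 4 \left(-15\right) 5\right)^{3} - 1949 \left(16 + 24 \cdot 5 + 4 \left(-15\right) 5\right) - 35 \left(16 + 24 \cdot 5 + 4 \left(-15\right) 5\right)^{2}}{30 + \left(16 + 24 \cdot 5 + 4 \left(-15\right) 5\right)}} = \sqrt{-4283044 + \frac{-249 + \left(16 + 120 - 300\right)^{3} - 1949 \left(16 + 120 - 300\right) - 35 \left(16 + 120 - 300\right)^{2}}{30 + \left(16 + 120 - 300\right)}} = \sqrt{-4283044 + \frac{-249 + \left(-164\right)^{3} - -319636 - 35 \left(-164\right)^{2}}{30 - 164}} = \sqrt{-4283044 + \frac{-249 - 4410944 + 319636 - 941360}{-134}} = \sqrt{-4283044 - \frac{-249 - 4410944 + 319636 - 941360}{134}} = \sqrt{-4283044 - - \frac{5032917}{134}} = \sqrt{-4283044 + \frac{5032917}{134}} = \sqrt{- \frac{568894979}{134}} = \frac{i \sqrt{76231927186}}{134}$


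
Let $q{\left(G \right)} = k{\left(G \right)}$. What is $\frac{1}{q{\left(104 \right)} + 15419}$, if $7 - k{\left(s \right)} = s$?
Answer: $\frac{1}{15322} \approx 6.5266 \cdot 10^{-5}$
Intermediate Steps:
$k{\left(s \right)} = 7 - s$
$q{\left(G \right)} = 7 - G$
$\frac{1}{q{\left(104 \right)} + 15419} = \frac{1}{\left(7 - 104\right) + 15419} = \frac{1}{-97 + 15419} = \frac{1}{15322}$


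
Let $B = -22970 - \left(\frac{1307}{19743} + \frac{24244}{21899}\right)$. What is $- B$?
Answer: $\frac{9931631723575}{432351957} \approx 22971.0$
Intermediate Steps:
$B = - \frac{9931631723575}{432351957}$ ($B = -22970 - \left(1307 \cdot \frac{1}{19743} + 24244 \cdot \frac{1}{21899}\right) = -22970 - \left(\frac{1307}{19743} + \frac{24244}{21899}\right) = -22970 - \frac{507271285}{432351957} = - \frac{9931631723575}{432351957} \approx -22971.0$)
$- B = \left(-1\right) \left(- \frac{9931631723575}{432351957}\right) = \frac{9931631723575}{432351957}$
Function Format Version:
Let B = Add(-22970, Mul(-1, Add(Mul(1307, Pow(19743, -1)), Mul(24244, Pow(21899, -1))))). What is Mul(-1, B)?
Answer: Rational(9931631723575, 432351957) ≈ 22971.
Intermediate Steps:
B = Rational(-9931631723575, 432351957) (B = Add(-22970, Mul(-1, Add(Mul(1307, Rational(1, 19743)), Mul(24244, Rational(1, 21899))))) = Add(-22970, Mul(-1, Add(Rational(1307, 19743), Rational(24244, 21899)))) = Add(-22970, Mul(-1, Rational(507271285, 432351957))) = Add(-22970, Rational(-507271285, 432351957)) = Rational(-9931631723575, 432351957) ≈ -22971.)
Mul(-1, B) = Mul(-1, Rational(-9931631723575, 432351957)) = Rational(9931631723575, 432351957)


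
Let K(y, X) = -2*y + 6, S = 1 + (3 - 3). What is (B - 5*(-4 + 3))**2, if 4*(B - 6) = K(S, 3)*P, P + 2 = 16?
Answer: 625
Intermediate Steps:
P = 14 (P = -2 + 16 = 14)
S = 1 (S = 1 + 0 = 1)
K(y, X) = 6 - 2*y
B = 20 (B = 6 + ((6 - 2*1)*14)/4 = 6 + ((6 - 2)*14)/4 = 6 + (4*14)/4 = 6 + (1/4)*56 = 6 + 14 = 20)
(B - 5*(-4 + 3))**2 = (20 - 5*(-4 + 3))**2 = (20 - 5*(-1))**2 = (20 + 5)**2 = 25**2 = 625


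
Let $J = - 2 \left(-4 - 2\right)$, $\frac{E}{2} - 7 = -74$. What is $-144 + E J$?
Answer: $-1752$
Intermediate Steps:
$E = -134$ ($E = 14 + 2 \left(-74\right) = 14 - 148 = -134$)
$J = 12$ ($J = \left(-2\right) \left(-6\right) = 12$)
$-144 + E J = -144 - 1608 = -1752$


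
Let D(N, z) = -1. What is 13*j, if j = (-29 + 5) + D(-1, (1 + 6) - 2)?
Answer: -325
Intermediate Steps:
j = -25 (j = (-29 + 5) - 1 = -24 - 1 = -25)
13*j = 13*(-25) = -325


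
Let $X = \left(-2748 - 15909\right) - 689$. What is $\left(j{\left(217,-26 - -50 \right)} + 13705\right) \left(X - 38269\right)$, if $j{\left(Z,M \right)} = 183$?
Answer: $-800157120$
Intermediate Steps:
$X = -19346$ ($X = -18657 - 689 = -19346$)
$\left(j{\left(217,-26 - -50 \right)} + 13705\right) \left(X - 38269\right) = \left(183 + 13705\right) \left(-19346 - 38269\right) = 13888 \left(-57615\right) = -800157120$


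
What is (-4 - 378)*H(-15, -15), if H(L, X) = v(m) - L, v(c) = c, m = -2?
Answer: -4966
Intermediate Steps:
H(L, X) = -2 - L
(-4 - 378)*H(-15, -15) = (-4 - 378)*(-2 - 1*(-15)) = -382*(-2 + 15) = -382*13 = -4966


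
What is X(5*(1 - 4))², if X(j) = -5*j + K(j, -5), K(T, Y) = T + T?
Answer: 2025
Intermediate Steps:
K(T, Y) = 2*T
X(j) = -3*j (X(j) = -5*j + 2*j = -3*j)
X(5*(1 - 4))² = (-15*(1 - 4))² = (-15*(-3))² = (-3*(-15))² = 45² = 2025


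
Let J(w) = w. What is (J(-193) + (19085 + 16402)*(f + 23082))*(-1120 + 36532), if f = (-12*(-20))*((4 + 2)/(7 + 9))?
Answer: 29119449468252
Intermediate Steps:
f = 90 (f = 240*(6/16) = 240*(6*(1/16)) = 240*(3/8) = 90)
(J(-193) + (19085 + 16402)*(f + 23082))*(-1120 + 36532) = (-193 + (19085 + 16402)*(90 + 23082))*(-1120 + 36532) = (-193 + 35487*23172)*35412 = (-193 + 822304764)*35412 = 822304571*35412 = 29119449468252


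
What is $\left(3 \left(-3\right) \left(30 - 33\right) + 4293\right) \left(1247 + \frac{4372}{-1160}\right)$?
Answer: $\frac{155751984}{29} \approx 5.3708 \cdot 10^{6}$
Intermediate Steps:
$\left(3 \left(-3\right) \left(30 - 33\right) + 4293\right) \left(1247 + \frac{4372}{-1160}\right) = \left(\left(-9\right) \left(-3\right) + 4293\right) \left(1247 + 4372 \left(- \frac{1}{1160}\right)\right) = \left(27 + 4293\right) \left(1247 - \frac{1093}{290}\right) = 4320 \cdot \frac{360537}{290} = \frac{155751984}{29}$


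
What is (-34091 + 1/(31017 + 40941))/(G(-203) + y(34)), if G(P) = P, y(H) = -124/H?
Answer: 41703043009/252788454 ≈ 164.97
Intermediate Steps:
(-34091 + 1/(31017 + 40941))/(G(-203) + y(34)) = (-34091 + 1/(31017 + 40941))/(-203 - 124/34) = (-34091 + 1/71958)/(-203 - 124*1/34) = (-34091 + 1/71958)/(-203 - 62/17) = -2453120177/(71958*(-3513/17)) = -2453120177/71958*(-17/3513) = 41703043009/252788454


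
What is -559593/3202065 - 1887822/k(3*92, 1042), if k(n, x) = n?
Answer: -111945985187/16366110 ≈ -6840.1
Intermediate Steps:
-559593/3202065 - 1887822/k(3*92, 1042) = -559593/3202065 - 1887822/(3*92) = -559593*1/3202065 - 1887822/276 = -62177/355785 - 1887822*1/276 = -62177/355785 - 314637/46 = -111945985187/16366110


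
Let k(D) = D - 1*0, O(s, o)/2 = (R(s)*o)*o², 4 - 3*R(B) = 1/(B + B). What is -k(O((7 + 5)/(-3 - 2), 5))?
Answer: -12625/36 ≈ -350.69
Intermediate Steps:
R(B) = 4/3 - 1/(6*B) (R(B) = 4/3 - 1/(3*(B + B)) = 4/3 - 1/(2*B)/3 = 4/3 - 1/(6*B))
O(s, o) = o³*(-1 + 8*s)/(3*s) (O(s, o) = 2*((((-1 + 8*s)/(6*s))*o)*o²) = 2*((o*(-1 + 8*s)/(6*s))*o²) = 2*(o³*(-1 + 8*s)/(6*s)) = o³*(-1 + 8*s)/(3*s))
k(D) = D (k(D) = D + 0 = D)
-k(O((7 + 5)/(-3 - 2), 5)) = -5³*(-1 + 8*((7 + 5)/(-3 - 2)))/(3*((7 + 5)/(-3 - 2))) = -125*(-1 + 8*(12/(-5)))/(3*(12/(-5))) = -125*(-1 + 8*(12*(-⅕)))/(3*(12*(-⅕))) = -125*(-1 + 8*(-12/5))/(3*(-12/5)) = -125*(-5)*(-1 - 96/5)/(3*12) = -125*(-5)*(-101)/(3*12*5) = -1*12625/36 = -12625/36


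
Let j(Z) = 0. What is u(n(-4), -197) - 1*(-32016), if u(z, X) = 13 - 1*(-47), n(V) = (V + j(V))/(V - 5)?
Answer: 32076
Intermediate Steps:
n(V) = V/(-5 + V) (n(V) = (V + 0)/(V - 5) = V/(-5 + V))
u(z, X) = 60 (u(z, X) = 13 + 47 = 60)
u(n(-4), -197) - 1*(-32016) = 60 - 1*(-32016) = 60 + 32016 = 32076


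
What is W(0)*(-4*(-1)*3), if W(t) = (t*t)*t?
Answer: 0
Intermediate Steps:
W(t) = t**3 (W(t) = t**2*t = t**3)
W(0)*(-4*(-1)*3) = 0**3*(-4*(-1)*3) = 0*(4*3) = 0*12 = 0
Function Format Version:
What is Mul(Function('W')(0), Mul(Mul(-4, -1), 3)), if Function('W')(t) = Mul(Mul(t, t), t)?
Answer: 0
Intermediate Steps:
Function('W')(t) = Pow(t, 3) (Function('W')(t) = Mul(Pow(t, 2), t) = Pow(t, 3))
Mul(Function('W')(0), Mul(Mul(-4, -1), 3)) = Mul(Pow(0, 3), Mul(Mul(-4, -1), 3)) = Mul(0, Mul(4, 3)) = Mul(0, 12) = 0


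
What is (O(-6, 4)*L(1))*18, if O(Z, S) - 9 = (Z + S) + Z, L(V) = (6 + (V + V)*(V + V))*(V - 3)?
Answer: -360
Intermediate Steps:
L(V) = (-3 + V)*(6 + 4*V²) (L(V) = (6 + (2*V)*(2*V))*(-3 + V) = (6 + 4*V²)*(-3 + V) = (-3 + V)*(6 + 4*V²))
O(Z, S) = 9 + S + 2*Z (O(Z, S) = 9 + ((Z + S) + Z) = 9 + ((S + Z) + Z) = 9 + (S + 2*Z) = 9 + S + 2*Z)
(O(-6, 4)*L(1))*18 = ((9 + 4 + 2*(-6))*(-18 - 12*1² + 4*1³ + 6*1))*18 = ((9 + 4 - 12)*(-18 - 12*1 + 4*1 + 6))*18 = (1*(-18 - 12 + 4 + 6))*18 = (1*(-20))*18 = -20*18 = -360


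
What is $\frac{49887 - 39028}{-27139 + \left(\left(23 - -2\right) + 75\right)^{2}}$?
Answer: $- \frac{10859}{17139} \approx -0.63358$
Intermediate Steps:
$\frac{49887 - 39028}{-27139 + \left(\left(23 - -2\right) + 75\right)^{2}} = \frac{10859}{-27139 + \left(\left(23 + 2\right) + 75\right)^{2}} = \frac{10859}{-27139 + \left(25 + 75\right)^{2}} = \frac{10859}{-27139 + 100^{2}} = \frac{10859}{-27139 + 10000} = \frac{10859}{-17139} = 10859 \left(- \frac{1}{17139}\right) = - \frac{10859}{17139}$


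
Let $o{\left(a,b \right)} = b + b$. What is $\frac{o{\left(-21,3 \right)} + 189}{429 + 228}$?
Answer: $\frac{65}{219} \approx 0.2968$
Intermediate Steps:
$o{\left(a,b \right)} = 2 b$
$\frac{o{\left(-21,3 \right)} + 189}{429 + 228} = \frac{2 \cdot 3 + 189}{429 + 228} = \frac{6 + 189}{657} = 195 \cdot \frac{1}{657} = \frac{65}{219}$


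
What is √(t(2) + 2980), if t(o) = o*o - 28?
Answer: 2*√739 ≈ 54.369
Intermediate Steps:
t(o) = -28 + o² (t(o) = o² - 28 = -28 + o²)
√(t(2) + 2980) = √((-28 + 2²) + 2980) = √((-28 + 4) + 2980) = √(-24 + 2980) = √2956 = 2*√739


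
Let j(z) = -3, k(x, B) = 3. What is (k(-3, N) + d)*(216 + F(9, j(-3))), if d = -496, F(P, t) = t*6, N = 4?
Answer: -97614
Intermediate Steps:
F(P, t) = 6*t
(k(-3, N) + d)*(216 + F(9, j(-3))) = (3 - 496)*(216 + 6*(-3)) = -493*(216 - 18) = -493*198 = -97614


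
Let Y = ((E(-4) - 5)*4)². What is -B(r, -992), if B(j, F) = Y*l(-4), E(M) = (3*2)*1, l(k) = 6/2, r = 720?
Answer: -48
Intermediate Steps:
l(k) = 3 (l(k) = 6*(½) = 3)
E(M) = 6 (E(M) = 6*1 = 6)
Y = 16 (Y = ((6 - 5)*4)² = (1*4)² = 4² = 16)
B(j, F) = 48 (B(j, F) = 16*3 = 48)
-B(r, -992) = -1*48 = -48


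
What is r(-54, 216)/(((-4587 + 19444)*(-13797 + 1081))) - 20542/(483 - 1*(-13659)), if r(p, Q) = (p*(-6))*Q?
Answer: -485227183429/333966179613 ≈ -1.4529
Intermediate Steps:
r(p, Q) = -6*Q*p (r(p, Q) = (-6*p)*Q = -6*Q*p)
r(-54, 216)/(((-4587 + 19444)*(-13797 + 1081))) - 20542/(483 - 1*(-13659)) = (-6*216*(-54))/(((-4587 + 19444)*(-13797 + 1081))) - 20542/(483 - 1*(-13659)) = 69984/((14857*(-12716))) - 20542/(483 + 13659) = 69984/(-188921612) - 20542/14142 = 69984*(-1/188921612) - 20542*1/14142 = -17496/47230403 - 10271/7071 = -485227183429/333966179613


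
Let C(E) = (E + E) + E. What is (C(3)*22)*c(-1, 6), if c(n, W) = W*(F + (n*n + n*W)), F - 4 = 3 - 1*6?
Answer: -4752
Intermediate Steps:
F = 1 (F = 4 + (3 - 1*6) = 4 + (3 - 6) = 4 - 3 = 1)
C(E) = 3*E (C(E) = 2*E + E = 3*E)
c(n, W) = W*(1 + n**2 + W*n) (c(n, W) = W*(1 + (n*n + n*W)) = W*(1 + (n**2 + W*n)) = W*(1 + n**2 + W*n))
(C(3)*22)*c(-1, 6) = ((3*3)*22)*(6*(1 + (-1)**2 + 6*(-1))) = (9*22)*(6*(1 + 1 - 6)) = 198*(6*(-4)) = 198*(-24) = -4752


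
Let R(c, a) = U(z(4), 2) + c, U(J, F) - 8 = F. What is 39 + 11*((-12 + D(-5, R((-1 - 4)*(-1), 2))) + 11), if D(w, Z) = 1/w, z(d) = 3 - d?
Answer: 129/5 ≈ 25.800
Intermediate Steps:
U(J, F) = 8 + F
R(c, a) = 10 + c (R(c, a) = (8 + 2) + c = 10 + c)
39 + 11*((-12 + D(-5, R((-1 - 4)*(-1), 2))) + 11) = 39 + 11*((-12 + 1/(-5)) + 11) = 39 + 11*((-12 - ⅕) + 11) = 39 + 11*(-61/5 + 11) = 39 + 11*(-6/5) = 39 - 66/5 = 129/5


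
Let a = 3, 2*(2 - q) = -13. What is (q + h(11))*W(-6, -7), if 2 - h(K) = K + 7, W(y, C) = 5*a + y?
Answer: -135/2 ≈ -67.500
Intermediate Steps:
q = 17/2 (q = 2 - 1/2*(-13) = 2 + 13/2 = 17/2 ≈ 8.5000)
W(y, C) = 15 + y (W(y, C) = 5*3 + y = 15 + y)
h(K) = -5 - K (h(K) = 2 - (K + 7) = 2 - (7 + K) = 2 + (-7 - K) = -5 - K)
(q + h(11))*W(-6, -7) = (17/2 + (-5 - 1*11))*(15 - 6) = (17/2 + (-5 - 11))*9 = (17/2 - 16)*9 = -15/2*9 = -135/2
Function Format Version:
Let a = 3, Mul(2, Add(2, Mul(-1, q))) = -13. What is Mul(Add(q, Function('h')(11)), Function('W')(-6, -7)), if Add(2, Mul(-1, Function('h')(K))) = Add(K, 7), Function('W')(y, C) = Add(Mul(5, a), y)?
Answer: Rational(-135, 2) ≈ -67.500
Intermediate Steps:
q = Rational(17, 2) (q = Add(2, Mul(Rational(-1, 2), -13)) = Add(2, Rational(13, 2)) = Rational(17, 2) ≈ 8.5000)
Function('W')(y, C) = Add(15, y) (Function('W')(y, C) = Add(Mul(5, 3), y) = Add(15, y))
Function('h')(K) = Add(-5, Mul(-1, K)) (Function('h')(K) = Add(2, Mul(-1, Add(K, 7))) = Add(2, Mul(-1, Add(7, K))) = Add(2, Add(-7, Mul(-1, K))) = Add(-5, Mul(-1, K)))
Mul(Add(q, Function('h')(11)), Function('W')(-6, -7)) = Mul(Add(Rational(17, 2), Add(-5, Mul(-1, 11))), Add(15, -6)) = Mul(Add(Rational(17, 2), Add(-5, -11)), 9) = Mul(Add(Rational(17, 2), -16), 9) = Mul(Rational(-15, 2), 9) = Rational(-135, 2)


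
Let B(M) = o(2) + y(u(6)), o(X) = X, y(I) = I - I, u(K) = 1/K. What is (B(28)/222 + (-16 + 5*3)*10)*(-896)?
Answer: 993664/111 ≈ 8951.9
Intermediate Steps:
y(I) = 0
B(M) = 2 (B(M) = 2 + 0 = 2)
(B(28)/222 + (-16 + 5*3)*10)*(-896) = (2/222 + (-16 + 5*3)*10)*(-896) = (2*(1/222) + (-16 + 15)*10)*(-896) = (1/111 - 1*10)*(-896) = (1/111 - 10)*(-896) = -1109/111*(-896) = 993664/111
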